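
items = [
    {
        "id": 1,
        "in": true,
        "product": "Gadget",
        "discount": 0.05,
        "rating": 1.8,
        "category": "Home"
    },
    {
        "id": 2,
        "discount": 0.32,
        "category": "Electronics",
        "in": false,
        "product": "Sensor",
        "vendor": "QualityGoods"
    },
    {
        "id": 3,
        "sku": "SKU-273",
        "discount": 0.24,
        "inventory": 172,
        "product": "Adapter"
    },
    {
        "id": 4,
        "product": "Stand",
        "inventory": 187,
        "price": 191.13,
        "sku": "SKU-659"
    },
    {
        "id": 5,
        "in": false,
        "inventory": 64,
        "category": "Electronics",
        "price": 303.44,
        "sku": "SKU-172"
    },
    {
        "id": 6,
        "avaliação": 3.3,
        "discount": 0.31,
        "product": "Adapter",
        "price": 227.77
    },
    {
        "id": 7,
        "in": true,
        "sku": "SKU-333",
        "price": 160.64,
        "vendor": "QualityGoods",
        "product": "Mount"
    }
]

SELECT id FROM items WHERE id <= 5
[1, 2, 3, 4, 5]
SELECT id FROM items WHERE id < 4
[1, 2, 3]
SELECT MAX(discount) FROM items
0.32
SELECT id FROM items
[1, 2, 3, 4, 5, 6, 7]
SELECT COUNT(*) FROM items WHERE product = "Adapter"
2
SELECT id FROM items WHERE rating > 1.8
[]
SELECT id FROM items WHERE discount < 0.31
[1, 3]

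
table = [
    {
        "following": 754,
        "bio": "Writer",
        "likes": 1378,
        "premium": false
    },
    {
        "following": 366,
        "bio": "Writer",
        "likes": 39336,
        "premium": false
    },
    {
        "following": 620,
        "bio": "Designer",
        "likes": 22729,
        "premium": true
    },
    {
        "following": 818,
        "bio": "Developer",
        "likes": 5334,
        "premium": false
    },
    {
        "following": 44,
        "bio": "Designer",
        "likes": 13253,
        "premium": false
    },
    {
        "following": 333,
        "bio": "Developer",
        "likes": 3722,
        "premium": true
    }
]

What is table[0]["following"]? 754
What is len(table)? 6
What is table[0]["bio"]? "Writer"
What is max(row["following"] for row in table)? 818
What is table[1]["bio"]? "Writer"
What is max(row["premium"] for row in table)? True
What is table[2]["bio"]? "Designer"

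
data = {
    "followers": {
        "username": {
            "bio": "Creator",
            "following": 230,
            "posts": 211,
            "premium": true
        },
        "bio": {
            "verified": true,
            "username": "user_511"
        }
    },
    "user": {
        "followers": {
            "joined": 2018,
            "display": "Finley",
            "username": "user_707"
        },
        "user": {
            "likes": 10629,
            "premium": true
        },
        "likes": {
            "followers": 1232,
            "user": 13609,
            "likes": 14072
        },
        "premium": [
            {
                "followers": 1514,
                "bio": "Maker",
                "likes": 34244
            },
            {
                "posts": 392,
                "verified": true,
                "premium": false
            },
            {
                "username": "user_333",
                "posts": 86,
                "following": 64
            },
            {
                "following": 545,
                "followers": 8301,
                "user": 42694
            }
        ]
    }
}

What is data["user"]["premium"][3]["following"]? 545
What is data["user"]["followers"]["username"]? "user_707"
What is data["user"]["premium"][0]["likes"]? 34244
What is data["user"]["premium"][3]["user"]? 42694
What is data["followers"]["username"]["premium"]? True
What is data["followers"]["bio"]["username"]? "user_511"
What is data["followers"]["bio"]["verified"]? True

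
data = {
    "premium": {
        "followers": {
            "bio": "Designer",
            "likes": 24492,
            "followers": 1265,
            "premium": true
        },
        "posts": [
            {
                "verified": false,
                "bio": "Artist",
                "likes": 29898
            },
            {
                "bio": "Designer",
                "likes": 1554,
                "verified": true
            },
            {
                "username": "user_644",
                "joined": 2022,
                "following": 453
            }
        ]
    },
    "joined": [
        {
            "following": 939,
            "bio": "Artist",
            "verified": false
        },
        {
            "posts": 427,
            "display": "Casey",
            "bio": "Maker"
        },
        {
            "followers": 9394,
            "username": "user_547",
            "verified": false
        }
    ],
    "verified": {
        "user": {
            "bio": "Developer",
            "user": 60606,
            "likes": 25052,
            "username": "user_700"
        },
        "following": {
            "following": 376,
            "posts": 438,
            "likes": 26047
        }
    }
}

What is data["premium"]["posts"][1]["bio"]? "Designer"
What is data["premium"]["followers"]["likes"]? 24492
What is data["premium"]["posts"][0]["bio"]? "Artist"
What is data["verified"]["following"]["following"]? 376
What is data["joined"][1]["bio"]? "Maker"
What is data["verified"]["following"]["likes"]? 26047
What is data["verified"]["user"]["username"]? "user_700"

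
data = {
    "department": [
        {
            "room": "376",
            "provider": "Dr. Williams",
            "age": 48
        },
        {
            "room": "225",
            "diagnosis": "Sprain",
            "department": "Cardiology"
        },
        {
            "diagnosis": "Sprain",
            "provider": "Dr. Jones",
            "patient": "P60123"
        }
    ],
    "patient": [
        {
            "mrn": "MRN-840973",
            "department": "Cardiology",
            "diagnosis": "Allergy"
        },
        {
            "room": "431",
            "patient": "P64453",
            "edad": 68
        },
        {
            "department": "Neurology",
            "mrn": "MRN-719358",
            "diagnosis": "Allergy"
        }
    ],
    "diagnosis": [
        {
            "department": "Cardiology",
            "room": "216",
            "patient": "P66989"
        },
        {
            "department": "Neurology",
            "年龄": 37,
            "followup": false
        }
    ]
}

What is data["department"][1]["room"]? "225"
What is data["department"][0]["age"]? 48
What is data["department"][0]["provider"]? "Dr. Williams"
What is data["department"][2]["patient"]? "P60123"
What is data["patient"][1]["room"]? "431"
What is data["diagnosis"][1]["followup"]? False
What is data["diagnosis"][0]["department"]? "Cardiology"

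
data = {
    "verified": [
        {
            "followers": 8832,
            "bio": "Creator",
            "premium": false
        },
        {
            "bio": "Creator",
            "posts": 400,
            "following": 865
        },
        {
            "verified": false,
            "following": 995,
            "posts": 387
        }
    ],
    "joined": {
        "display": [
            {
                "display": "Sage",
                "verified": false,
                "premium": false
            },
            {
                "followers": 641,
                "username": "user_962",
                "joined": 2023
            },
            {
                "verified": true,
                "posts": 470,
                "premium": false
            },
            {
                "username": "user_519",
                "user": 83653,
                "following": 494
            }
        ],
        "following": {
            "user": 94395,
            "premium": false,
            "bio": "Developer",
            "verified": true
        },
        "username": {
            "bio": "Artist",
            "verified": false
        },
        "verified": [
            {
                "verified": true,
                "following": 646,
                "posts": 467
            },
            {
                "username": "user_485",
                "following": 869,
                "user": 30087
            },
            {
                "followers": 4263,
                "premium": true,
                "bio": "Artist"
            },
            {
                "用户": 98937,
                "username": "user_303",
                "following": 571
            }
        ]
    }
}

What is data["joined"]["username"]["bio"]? "Artist"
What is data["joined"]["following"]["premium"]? False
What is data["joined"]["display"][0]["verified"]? False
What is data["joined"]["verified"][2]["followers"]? 4263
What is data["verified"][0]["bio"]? "Creator"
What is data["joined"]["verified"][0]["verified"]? True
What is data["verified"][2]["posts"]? 387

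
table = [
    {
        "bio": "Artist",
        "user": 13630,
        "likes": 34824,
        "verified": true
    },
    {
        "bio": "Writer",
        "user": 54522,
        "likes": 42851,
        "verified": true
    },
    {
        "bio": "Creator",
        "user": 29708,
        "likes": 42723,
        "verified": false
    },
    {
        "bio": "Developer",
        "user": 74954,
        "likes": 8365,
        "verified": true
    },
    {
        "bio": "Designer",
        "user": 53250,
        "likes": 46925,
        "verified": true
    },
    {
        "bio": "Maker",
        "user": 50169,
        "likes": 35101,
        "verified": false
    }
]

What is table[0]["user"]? 13630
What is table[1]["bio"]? "Writer"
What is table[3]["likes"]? 8365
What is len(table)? 6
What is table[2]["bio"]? "Creator"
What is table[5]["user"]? 50169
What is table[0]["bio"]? "Artist"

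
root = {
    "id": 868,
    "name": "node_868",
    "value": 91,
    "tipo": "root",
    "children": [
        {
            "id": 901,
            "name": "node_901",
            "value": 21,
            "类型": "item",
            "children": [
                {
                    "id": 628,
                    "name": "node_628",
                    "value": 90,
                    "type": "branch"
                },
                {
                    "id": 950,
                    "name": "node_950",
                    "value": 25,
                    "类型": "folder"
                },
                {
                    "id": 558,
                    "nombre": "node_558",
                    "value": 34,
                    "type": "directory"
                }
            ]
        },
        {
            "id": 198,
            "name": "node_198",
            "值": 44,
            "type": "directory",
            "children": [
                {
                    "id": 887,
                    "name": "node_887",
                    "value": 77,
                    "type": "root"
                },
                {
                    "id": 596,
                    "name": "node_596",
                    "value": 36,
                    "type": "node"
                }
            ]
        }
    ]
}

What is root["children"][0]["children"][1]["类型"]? "folder"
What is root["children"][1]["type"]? "directory"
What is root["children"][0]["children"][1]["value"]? 25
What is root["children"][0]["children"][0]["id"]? 628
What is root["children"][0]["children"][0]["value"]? 90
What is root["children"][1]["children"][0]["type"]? "root"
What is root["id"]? 868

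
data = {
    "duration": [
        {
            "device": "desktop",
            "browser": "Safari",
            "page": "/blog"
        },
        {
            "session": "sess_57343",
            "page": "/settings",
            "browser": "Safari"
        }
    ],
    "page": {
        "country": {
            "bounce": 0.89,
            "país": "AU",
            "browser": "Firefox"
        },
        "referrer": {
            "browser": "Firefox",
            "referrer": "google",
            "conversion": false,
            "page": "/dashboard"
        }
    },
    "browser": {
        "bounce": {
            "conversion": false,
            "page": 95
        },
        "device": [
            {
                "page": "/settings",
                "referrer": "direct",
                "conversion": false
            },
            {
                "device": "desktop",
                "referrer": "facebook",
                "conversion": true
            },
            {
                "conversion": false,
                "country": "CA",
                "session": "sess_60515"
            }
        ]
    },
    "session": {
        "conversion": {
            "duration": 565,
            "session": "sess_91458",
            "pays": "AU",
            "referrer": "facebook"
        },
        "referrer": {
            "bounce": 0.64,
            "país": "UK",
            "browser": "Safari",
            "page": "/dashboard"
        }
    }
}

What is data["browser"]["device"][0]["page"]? "/settings"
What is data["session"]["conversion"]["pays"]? "AU"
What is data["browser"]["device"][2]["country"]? "CA"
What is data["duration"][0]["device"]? "desktop"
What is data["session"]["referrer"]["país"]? "UK"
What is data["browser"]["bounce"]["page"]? 95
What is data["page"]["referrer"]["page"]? "/dashboard"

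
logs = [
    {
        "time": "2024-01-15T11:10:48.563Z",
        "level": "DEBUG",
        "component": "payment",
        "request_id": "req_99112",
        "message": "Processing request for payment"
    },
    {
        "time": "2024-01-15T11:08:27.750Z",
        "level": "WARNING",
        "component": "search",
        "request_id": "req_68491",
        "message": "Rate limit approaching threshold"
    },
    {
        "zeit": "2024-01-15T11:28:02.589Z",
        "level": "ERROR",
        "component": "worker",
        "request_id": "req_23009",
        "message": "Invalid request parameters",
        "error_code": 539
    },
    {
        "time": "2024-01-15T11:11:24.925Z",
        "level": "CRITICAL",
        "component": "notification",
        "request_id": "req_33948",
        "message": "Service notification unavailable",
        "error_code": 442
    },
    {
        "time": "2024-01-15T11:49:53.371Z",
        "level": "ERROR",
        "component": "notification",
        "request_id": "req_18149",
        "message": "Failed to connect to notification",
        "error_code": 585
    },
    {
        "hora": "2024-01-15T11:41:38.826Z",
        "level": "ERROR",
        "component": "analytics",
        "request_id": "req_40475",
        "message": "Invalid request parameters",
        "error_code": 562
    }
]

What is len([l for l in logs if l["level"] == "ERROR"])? 3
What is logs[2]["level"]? "ERROR"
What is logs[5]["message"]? "Invalid request parameters"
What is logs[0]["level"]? "DEBUG"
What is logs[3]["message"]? "Service notification unavailable"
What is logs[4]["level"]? "ERROR"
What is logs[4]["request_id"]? "req_18149"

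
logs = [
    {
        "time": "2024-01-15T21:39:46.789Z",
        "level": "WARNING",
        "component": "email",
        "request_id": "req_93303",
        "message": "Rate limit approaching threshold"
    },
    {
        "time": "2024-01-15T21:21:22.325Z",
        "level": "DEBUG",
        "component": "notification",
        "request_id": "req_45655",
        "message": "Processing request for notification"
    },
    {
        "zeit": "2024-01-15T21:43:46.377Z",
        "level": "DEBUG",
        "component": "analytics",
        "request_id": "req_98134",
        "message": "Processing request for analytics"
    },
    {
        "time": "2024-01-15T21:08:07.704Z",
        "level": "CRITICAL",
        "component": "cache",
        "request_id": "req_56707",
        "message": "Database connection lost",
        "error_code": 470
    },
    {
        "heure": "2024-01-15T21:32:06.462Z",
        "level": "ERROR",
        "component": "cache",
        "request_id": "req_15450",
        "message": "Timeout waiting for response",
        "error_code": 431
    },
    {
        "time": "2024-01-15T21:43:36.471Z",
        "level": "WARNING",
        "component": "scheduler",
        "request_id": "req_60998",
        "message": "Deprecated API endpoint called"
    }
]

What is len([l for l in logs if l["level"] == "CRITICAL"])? 1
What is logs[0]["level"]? "WARNING"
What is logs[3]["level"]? "CRITICAL"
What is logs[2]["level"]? "DEBUG"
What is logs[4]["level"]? "ERROR"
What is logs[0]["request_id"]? "req_93303"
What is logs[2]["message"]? "Processing request for analytics"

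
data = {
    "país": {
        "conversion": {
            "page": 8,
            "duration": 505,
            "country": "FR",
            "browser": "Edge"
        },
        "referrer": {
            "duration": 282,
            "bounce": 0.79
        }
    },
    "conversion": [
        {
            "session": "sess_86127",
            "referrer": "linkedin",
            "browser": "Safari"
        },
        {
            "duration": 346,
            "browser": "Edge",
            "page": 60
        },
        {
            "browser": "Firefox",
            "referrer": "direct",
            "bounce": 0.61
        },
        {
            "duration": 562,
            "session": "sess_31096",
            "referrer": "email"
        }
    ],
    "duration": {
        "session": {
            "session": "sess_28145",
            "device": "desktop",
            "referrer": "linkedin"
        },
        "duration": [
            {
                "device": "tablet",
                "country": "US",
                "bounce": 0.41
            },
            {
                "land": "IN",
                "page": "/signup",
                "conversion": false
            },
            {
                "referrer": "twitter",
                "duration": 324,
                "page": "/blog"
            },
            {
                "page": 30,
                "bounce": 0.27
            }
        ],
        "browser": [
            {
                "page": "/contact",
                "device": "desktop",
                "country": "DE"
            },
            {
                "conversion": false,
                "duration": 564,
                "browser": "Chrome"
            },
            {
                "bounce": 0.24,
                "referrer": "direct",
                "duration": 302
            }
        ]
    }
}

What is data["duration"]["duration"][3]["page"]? 30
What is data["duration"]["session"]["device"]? "desktop"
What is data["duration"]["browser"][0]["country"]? "DE"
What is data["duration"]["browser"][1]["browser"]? "Chrome"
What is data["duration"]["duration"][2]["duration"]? 324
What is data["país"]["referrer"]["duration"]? 282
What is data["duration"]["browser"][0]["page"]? "/contact"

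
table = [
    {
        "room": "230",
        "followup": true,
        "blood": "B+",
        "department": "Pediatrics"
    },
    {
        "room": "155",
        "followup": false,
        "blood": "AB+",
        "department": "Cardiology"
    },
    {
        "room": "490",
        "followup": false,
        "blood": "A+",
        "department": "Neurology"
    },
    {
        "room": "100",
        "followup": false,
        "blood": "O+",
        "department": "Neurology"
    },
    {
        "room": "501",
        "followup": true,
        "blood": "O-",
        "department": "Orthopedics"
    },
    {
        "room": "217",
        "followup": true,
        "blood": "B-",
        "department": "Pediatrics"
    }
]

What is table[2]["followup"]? False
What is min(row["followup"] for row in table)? False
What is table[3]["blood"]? "O+"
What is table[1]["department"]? "Cardiology"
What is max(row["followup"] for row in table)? True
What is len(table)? 6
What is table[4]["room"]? "501"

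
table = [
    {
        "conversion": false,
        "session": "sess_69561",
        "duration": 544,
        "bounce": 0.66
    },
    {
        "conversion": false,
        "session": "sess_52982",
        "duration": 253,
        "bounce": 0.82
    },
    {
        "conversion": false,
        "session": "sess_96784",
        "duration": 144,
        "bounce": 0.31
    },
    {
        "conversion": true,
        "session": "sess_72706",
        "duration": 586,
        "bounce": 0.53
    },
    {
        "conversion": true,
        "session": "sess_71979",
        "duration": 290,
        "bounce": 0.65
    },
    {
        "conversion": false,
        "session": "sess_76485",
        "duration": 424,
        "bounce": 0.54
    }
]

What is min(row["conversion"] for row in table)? False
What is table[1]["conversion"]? False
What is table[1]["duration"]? 253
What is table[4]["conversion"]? True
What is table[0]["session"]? "sess_69561"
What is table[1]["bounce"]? 0.82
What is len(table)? 6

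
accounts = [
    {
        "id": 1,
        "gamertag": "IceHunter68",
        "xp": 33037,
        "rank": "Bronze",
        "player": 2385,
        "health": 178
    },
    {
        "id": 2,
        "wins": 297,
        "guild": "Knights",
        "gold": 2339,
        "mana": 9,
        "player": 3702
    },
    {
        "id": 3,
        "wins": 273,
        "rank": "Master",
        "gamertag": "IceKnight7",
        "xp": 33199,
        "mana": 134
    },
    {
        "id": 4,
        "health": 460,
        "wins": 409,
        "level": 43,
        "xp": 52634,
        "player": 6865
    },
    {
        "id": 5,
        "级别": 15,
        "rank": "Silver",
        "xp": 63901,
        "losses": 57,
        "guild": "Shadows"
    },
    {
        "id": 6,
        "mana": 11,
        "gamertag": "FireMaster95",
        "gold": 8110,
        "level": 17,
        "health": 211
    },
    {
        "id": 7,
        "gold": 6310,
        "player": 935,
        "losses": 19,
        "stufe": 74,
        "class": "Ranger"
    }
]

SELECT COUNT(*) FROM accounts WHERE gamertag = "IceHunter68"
1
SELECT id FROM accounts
[1, 2, 3, 4, 5, 6, 7]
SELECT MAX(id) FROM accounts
7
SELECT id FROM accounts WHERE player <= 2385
[1, 7]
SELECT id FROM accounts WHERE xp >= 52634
[4, 5]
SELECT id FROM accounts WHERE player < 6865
[1, 2, 7]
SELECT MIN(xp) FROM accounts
33037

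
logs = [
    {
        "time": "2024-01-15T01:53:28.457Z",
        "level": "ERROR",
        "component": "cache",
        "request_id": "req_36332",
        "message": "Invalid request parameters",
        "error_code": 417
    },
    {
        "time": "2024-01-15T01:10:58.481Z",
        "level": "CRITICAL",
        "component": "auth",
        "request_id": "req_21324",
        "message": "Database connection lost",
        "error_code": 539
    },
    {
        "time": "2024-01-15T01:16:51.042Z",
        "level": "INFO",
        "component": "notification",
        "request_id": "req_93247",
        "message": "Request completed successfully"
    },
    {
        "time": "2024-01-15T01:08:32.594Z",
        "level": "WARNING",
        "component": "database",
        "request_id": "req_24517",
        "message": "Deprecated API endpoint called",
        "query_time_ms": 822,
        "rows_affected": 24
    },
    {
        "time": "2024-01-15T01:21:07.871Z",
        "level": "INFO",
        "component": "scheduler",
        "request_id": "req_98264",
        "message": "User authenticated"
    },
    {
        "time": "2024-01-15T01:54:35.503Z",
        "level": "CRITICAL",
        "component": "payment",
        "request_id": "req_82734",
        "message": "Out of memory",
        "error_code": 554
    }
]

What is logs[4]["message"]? "User authenticated"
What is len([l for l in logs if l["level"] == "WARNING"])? 1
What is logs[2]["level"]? "INFO"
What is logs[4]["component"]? "scheduler"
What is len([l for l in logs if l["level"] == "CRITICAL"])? 2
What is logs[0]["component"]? "cache"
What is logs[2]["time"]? "2024-01-15T01:16:51.042Z"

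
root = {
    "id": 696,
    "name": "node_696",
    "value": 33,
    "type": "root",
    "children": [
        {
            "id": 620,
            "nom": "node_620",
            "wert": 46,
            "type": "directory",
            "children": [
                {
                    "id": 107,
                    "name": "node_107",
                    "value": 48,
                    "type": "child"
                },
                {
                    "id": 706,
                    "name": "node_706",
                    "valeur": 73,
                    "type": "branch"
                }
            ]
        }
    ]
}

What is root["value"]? 33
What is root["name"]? "node_696"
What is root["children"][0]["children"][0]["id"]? 107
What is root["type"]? "root"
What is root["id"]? 696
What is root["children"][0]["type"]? "directory"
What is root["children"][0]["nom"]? "node_620"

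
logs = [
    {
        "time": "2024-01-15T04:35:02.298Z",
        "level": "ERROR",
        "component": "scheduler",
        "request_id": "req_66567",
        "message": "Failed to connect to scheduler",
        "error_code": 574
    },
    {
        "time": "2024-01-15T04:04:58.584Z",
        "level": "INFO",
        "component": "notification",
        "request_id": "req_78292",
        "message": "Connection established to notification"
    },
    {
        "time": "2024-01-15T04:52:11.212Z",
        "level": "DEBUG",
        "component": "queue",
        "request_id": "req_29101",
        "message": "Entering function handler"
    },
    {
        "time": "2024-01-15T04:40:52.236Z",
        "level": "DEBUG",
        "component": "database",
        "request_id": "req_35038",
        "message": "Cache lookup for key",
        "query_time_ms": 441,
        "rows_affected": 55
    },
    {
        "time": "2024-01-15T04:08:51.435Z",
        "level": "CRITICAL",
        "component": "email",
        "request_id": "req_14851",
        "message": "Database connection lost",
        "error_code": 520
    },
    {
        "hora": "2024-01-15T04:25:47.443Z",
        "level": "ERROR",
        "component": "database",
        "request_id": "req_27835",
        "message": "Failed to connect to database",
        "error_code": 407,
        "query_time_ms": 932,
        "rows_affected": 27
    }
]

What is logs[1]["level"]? "INFO"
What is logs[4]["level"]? "CRITICAL"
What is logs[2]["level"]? "DEBUG"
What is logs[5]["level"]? "ERROR"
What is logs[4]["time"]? "2024-01-15T04:08:51.435Z"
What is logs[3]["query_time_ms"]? 441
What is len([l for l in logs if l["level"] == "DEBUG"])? 2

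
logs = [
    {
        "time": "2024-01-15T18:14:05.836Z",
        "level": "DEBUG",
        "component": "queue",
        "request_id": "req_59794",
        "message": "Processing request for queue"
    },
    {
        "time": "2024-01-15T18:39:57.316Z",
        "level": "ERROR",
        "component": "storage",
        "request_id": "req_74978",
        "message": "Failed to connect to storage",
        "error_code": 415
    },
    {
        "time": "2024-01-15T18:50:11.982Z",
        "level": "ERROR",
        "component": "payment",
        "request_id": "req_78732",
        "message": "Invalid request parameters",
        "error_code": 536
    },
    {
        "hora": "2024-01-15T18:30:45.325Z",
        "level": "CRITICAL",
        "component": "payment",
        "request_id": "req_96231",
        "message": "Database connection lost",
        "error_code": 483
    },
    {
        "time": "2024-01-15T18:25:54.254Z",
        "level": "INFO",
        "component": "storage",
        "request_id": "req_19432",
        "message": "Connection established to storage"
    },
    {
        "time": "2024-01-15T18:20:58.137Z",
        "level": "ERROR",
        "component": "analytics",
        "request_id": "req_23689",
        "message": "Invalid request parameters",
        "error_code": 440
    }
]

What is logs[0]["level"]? "DEBUG"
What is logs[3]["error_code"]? 483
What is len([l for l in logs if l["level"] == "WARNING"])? 0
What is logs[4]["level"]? "INFO"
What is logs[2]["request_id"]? "req_78732"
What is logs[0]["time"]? "2024-01-15T18:14:05.836Z"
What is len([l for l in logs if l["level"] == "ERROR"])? 3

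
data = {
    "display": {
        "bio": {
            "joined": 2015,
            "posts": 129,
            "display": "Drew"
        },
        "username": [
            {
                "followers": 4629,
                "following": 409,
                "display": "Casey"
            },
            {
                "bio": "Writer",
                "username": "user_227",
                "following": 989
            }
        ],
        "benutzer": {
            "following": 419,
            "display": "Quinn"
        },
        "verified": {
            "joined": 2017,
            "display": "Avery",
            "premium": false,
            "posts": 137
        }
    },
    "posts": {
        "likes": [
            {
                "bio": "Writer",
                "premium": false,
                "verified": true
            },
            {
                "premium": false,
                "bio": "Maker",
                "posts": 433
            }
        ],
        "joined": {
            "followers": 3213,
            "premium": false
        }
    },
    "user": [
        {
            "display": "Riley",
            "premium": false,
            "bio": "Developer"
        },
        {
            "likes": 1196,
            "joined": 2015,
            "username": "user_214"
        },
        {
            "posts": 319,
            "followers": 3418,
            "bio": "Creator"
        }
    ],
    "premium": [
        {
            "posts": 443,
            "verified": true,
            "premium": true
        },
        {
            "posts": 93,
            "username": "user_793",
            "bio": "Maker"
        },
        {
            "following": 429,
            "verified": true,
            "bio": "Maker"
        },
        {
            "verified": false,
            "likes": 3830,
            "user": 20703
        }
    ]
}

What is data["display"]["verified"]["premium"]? False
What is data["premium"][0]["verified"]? True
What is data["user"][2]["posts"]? 319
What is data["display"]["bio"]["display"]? "Drew"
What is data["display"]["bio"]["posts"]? 129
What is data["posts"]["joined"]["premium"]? False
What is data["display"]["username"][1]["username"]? "user_227"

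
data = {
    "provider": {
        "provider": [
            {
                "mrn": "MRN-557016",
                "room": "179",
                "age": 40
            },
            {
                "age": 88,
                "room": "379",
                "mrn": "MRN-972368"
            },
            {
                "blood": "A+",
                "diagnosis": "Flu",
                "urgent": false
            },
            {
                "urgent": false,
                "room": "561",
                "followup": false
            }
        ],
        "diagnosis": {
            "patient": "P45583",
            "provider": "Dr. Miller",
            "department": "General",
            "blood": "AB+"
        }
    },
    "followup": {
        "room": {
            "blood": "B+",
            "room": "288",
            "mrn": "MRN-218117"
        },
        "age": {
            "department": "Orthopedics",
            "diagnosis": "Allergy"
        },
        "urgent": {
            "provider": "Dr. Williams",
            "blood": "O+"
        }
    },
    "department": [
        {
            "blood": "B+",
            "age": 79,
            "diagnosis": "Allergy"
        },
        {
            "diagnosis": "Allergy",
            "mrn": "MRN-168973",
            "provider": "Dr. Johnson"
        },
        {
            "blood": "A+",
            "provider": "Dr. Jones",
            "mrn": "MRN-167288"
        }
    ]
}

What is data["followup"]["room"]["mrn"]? "MRN-218117"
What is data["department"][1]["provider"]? "Dr. Johnson"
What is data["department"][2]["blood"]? "A+"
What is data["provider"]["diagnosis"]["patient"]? "P45583"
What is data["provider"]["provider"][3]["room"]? "561"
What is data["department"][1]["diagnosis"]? "Allergy"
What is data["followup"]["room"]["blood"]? "B+"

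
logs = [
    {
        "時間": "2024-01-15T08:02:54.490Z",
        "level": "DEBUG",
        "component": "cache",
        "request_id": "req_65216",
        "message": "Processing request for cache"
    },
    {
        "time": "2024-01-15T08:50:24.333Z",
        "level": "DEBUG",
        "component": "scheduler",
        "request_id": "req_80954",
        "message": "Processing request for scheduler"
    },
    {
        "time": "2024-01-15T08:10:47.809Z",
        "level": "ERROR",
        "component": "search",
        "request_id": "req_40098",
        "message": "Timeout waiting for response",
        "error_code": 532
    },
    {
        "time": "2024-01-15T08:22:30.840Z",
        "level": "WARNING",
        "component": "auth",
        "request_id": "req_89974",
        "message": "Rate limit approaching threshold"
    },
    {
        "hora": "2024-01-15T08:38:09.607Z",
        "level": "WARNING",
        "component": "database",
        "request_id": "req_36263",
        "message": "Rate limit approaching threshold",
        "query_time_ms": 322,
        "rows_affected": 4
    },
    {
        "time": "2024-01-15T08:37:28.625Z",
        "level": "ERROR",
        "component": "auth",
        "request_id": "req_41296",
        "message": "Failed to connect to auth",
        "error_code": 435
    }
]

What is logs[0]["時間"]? "2024-01-15T08:02:54.490Z"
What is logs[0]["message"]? "Processing request for cache"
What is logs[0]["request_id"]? "req_65216"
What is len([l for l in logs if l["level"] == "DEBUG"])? 2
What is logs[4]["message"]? "Rate limit approaching threshold"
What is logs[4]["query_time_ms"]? 322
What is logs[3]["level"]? "WARNING"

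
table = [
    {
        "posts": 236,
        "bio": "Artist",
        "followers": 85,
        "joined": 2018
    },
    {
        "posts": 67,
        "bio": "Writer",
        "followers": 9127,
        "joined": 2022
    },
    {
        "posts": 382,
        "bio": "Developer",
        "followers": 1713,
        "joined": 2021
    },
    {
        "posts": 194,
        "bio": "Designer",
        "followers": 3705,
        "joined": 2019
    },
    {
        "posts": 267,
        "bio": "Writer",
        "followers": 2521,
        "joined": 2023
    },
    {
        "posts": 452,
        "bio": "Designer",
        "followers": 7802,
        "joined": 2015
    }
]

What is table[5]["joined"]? 2015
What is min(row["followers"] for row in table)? 85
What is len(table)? 6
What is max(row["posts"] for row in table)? 452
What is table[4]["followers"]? 2521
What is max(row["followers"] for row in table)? 9127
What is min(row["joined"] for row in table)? 2015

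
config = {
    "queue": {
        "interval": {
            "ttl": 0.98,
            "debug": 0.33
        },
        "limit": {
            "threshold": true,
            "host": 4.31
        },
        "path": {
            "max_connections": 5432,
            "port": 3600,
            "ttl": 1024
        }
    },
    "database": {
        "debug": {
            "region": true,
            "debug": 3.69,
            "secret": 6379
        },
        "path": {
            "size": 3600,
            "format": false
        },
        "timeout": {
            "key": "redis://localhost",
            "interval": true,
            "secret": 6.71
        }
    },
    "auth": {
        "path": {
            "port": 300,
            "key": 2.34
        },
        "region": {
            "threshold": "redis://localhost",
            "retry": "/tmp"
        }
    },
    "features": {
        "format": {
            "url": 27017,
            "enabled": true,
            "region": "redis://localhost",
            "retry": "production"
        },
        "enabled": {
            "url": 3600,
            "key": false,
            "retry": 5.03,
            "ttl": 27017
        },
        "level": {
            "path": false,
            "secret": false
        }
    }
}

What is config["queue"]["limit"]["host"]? 4.31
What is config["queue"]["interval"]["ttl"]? 0.98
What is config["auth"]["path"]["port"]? 300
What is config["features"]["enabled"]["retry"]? 5.03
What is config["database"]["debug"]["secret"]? 6379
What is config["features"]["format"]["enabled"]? True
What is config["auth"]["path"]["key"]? 2.34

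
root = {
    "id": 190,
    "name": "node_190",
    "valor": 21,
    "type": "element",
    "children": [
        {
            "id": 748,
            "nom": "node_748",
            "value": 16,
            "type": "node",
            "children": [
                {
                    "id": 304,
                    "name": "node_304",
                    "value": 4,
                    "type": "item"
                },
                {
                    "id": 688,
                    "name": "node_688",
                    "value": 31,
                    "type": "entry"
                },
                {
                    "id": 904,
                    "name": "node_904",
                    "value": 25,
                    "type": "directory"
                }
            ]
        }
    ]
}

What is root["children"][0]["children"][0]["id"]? 304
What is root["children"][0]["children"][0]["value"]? 4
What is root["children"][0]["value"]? 16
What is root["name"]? "node_190"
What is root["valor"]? 21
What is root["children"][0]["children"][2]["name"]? "node_904"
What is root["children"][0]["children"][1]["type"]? "entry"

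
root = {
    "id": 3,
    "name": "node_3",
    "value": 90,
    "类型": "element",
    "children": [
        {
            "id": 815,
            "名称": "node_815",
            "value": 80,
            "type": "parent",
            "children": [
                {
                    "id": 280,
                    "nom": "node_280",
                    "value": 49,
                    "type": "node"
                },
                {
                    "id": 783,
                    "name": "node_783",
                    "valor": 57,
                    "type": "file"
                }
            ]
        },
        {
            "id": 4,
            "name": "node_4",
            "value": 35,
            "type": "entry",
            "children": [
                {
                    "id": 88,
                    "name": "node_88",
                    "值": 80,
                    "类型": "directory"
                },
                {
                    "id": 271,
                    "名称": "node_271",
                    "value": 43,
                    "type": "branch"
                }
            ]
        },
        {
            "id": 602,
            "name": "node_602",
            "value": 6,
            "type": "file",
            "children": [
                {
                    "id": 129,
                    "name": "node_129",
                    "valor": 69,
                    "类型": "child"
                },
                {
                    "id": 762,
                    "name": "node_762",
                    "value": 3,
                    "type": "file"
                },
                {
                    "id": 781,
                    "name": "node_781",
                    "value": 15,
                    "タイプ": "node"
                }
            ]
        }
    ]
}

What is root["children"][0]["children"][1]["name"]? "node_783"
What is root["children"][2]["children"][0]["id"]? 129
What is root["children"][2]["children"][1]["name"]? "node_762"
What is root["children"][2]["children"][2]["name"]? "node_781"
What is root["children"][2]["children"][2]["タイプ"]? "node"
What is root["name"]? "node_3"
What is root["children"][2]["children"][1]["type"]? "file"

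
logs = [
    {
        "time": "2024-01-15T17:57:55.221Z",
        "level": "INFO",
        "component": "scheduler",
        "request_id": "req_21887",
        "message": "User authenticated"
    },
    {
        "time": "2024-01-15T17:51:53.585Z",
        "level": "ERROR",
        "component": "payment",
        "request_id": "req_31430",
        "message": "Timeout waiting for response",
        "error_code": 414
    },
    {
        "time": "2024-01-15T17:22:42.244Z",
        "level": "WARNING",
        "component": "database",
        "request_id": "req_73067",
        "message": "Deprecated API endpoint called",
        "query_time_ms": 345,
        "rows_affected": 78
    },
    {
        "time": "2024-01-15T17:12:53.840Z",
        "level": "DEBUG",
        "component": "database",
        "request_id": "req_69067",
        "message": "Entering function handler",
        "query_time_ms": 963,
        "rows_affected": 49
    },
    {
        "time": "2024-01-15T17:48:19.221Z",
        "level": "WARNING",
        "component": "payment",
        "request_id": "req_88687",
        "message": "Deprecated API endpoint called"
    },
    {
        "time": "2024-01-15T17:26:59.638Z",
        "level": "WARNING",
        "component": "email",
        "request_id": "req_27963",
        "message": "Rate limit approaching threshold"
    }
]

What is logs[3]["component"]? "database"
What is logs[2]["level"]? "WARNING"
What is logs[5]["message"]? "Rate limit approaching threshold"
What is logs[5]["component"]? "email"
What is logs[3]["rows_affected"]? 49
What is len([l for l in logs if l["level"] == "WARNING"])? 3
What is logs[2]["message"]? "Deprecated API endpoint called"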